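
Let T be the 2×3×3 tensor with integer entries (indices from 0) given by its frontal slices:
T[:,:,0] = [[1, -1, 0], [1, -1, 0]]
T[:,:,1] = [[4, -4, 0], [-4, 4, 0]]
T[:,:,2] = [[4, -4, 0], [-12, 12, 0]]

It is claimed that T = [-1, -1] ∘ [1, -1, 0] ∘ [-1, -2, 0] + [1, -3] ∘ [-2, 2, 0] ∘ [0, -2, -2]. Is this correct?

Reconstruct entry (0,0,1) from the claimed factors: Σₗ aₗ[0]bₗ[0]cₗ[1] = (-1)·(1)·(-2) + (1)·(-2)·(-2) = 6, but T[0,0,1] = 4. The claim is false.

No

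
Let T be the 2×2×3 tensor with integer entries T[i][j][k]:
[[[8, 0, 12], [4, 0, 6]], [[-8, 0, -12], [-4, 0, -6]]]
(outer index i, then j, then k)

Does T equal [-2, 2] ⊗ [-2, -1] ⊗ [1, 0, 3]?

No

Reconstruct entry (0,0,0) from the claimed factors: Σₗ aₗ[0]bₗ[0]cₗ[0] = (-2)·(-2)·(1) = 4, but T[0,0,0] = 8. The claim is false.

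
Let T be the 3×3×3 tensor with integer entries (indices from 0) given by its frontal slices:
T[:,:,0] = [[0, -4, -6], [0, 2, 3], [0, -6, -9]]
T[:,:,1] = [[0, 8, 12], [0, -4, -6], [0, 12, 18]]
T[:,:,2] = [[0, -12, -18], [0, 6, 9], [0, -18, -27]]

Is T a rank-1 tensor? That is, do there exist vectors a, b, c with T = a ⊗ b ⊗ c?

Yes

If T = a ⊗ b ⊗ c then every fibre of T is a multiple of the corresponding factor, so read the factors off the fibres through the nonzero entry T[0,1,0] = -4.
The mode-1 fibre T[:,1,0] = [-4, 2, -6] gives a = [2, -1, 3] (primitive direction); the mode-2 fibre T[0,:,0] = [0, -4, -6] gives b = [0, 2, 3]; then c[k] = T[0,1,k] / (a[0]·b[1]) = [-4, 8, -12] / 4 = [-1, 2, -3].
Expanding [2, -1, 3] ⊗ [0, 2, 3] ⊗ [-1, 2, -3] reproduces all 27 entries of T, so T = [2, -1, 3] ⊗ [0, 2, 3] ⊗ [-1, 2, -3] and rank(T) ≤ 1.
Equivalently every frontal slice T[:,:,k] is c[k] times the rank-1 matrix [2, -1, 3] ⊗ [0, 2, 3]. So T has rank 1 (it is nonzero).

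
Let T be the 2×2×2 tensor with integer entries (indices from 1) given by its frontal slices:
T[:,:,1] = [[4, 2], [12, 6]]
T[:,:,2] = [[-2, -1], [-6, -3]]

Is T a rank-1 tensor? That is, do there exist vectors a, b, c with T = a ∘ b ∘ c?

Yes

The mode-1 fibre T[:,1,1] = [4, 12] gives a = (1, 3) (primitive direction); the mode-2 fibre T[1,:,1] = [4, 2] gives b = (2, 1); then c[k] = T[1,1,k] / (a[1]·b[1]) = [4, -2] / 2 = (2, -1).
Expanding (1, 3) ∘ (2, 1) ∘ (2, -1) reproduces all 8 entries of T, so T = (1, 3) ∘ (2, 1) ∘ (2, -1) and rank(T) ≤ 1.
Equivalently every frontal slice T[:,:,k] is c[k] times the rank-1 matrix (1, 3) ∘ (2, 1). So T has rank 1 (it is nonzero).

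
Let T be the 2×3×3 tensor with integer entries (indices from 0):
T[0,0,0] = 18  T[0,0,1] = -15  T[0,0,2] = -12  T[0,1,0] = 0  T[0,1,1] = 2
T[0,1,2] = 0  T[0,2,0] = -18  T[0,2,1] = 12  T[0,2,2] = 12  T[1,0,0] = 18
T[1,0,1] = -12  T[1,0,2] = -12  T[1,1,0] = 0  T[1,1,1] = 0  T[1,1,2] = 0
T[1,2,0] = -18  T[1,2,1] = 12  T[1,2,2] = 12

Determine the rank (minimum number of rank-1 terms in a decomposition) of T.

Lower bound: the mode-1 unfolding of T (rows indexed by i, columns by (j,k) = (0,0), (0,1), (0,2), (1,0), (1,1), (1,2), (2,0), (2,1), (2,2)) is [[18, -15, -12, 0, 2, 0, -18, 12, 12], [18, -12, -12, 0, 0, 0, -18, 12, 12]].
There the 2×2 minor on rows i ∈ {0, 1}, columns (j,k) ∈ {(0,0), (0,1)} is det [[18, -15], [18, -12]] = 54 ≠ 0, so this unfolding has rank ≥ 2; CP rank is at least every unfolding rank, so rank(T) ≥ 2. (This is only a lower bound: in general the CP rank may exceed every unfolding rank, so we still need to exhibit 2 rank-1 terms summing to T.)
Upper bound — finding two terms. Write S_k = T[:,:,k] for the frontal slices: S₀ = [[18, 0, -18], [18, 0, -18]], S₁ = [[-15, 2, 12], [-12, 0, 12]], S₂ = [[-12, 0, 12], [-12, 0, 12]].
If T = a₁ (x) b₁ (x) c₁ + a₂ (x) b₂ (x) c₂ then each S_k = c₁[k]·a₁b₁ᵀ + c₂[k]·a₂b₂ᵀ. S₀ and S₁ are linearly independent, so a₁b₁ᵀ and a₂b₂ᵀ must span the same plane of matrices: they are the rank-1 matrices of the form x·S₀ + y·S₁.
The 2×2 minor of x·S₀ + y·S₁ on rows {0,1}, columns {0,1} is −36·xy + 24·y² = (-12)·(3·x − 2·y)(y), vanishing at (x:y) = (2:3) and (1:0).
M₁ = 2·S₀ + 3·S₁ = [[-9, 6, 0], [0, 0, 0]] = (-3)·[1, 0][3, -2, 0]ᵀ and M₂ = S₀ = [[18, 0, -18], [18, 0, -18]] = 18·[1, 1][1, 0, -1]ᵀ, so take a₁ = [1, 0], b₁ = [3, -2, 0], a₂ = [1, 1], b₂ = [1, 0, -1].
Each slice is an integer combination of E₁ = a₁b₁ᵀ and E₂ = a₂b₂ᵀ: S₀ = 18·E₂, S₁ = −E₁ − 12·E₂, S₂ = −12·E₂; reading off coefficients, c₁ = [0, -1, 0] and c₂ = [18, -12, -12].
Hence T = [1, 0] (x) [3, -2, 0] (x) [0, -1, 0] + [1, 1] (x) [1, 0, -1] (x) [18, -12, -12], so rank(T) ≤ 2.
These bounds meet, so rank(T) = 2.

2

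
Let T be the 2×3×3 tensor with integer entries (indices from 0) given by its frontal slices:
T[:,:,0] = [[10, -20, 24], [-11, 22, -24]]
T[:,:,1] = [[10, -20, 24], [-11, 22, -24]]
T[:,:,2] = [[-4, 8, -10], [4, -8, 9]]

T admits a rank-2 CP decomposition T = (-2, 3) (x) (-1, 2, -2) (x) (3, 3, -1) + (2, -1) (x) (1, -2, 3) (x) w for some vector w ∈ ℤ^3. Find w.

w = (2, 2, -1)

Subtract the known terms from T to get the rank-1 residual R = (2, -1) (x) (1, -2, 3) (x) w, so R[i,j,k] = a[i]·b[j]·w[k]. Pick indices with nonzero a[0]·b[0] = (2)·(1) = 2. Only the fibre through (0,0,·) is needed: R[0,0,:] = T[0,0,:] − Σₗ aₗ[0]bₗ[0]cₗ = [10, 10, -4] − (-2)·(-1)·(3, 3, -1) = [4, 4, -2]. Then w[k] = R[0,0,k] / 2 for each k, giving w = [4, 4, -2] / 2 = (2, 2, -1).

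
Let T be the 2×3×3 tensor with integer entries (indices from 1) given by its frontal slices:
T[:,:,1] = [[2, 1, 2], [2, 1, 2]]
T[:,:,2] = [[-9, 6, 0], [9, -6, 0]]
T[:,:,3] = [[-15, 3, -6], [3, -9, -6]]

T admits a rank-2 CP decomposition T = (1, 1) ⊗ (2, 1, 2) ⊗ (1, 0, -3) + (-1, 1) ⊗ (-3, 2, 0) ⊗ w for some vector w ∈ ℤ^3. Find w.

Subtract the known terms from T to get the rank-1 residual R = (-1, 1) ⊗ (-3, 2, 0) ⊗ w, so R[i,j,k] = a[i]·b[j]·w[k]. Pick indices with nonzero a[1]·b[1] = (-1)·(-3) = 3. Only the fibre through (1,1,·) is needed: R[1,1,:] = T[1,1,:] − Σₗ aₗ[1]bₗ[1]cₗ = [2, -9, -15] − (1)·(2)·(1, 0, -3) = [0, -9, -9]. Then w[k] = R[1,1,k] / 3 for each k, giving w = [0, -9, -9] / 3 = (0, -3, -3).

w = (0, -3, -3)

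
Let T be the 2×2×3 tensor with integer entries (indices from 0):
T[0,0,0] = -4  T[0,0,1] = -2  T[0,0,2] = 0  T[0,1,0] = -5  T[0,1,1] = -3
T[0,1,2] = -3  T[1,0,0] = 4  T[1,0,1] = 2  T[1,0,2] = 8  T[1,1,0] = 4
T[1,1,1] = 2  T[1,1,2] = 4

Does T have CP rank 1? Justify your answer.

No

The mode-3 unfolding of T (rows indexed by k, columns by (i,j) = (0,0), (0,1), (1,0), (1,1)) is [[-4, -5, 4, 4], [-2, -3, 2, 2], [0, -3, 8, 4]].
There the 3×3 minor on rows k ∈ {0, 1, 2}, columns (i,j) ∈ {(0,0), (0,1), (1,0)} is det [[-4, -5, 4], [-2, -3, 2], [0, -3, 8]] = 16 ≠ 0, so this unfolding has rank ≥ 3; CP rank is at least every unfolding rank, so rank(T) ≥ 3.
In particular rank(T) ≥ 3 > 1, so T is not rank-1.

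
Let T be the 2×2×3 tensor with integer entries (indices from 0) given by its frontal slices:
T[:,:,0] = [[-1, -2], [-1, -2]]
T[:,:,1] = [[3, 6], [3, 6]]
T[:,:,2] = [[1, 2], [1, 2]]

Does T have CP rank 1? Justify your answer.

Yes

If T = a ⊗ b ⊗ c then every fibre of T is a multiple of the corresponding factor, so read the factors off the fibres through the nonzero entry T[0,0,0] = -1.
The mode-1 fibre T[:,0,0] = [-1, -1] gives a = [1, 1] (primitive direction); the mode-2 fibre T[0,:,0] = [-1, -2] gives b = [1, 2]; then c[k] = T[0,0,k] / (a[0]·b[0]) = [-1, 3, 1] / 1 = [-1, 3, 1].
Expanding [1, 1] ⊗ [1, 2] ⊗ [-1, 3, 1] reproduces all 12 entries of T, so T = [1, 1] ⊗ [1, 2] ⊗ [-1, 3, 1] and rank(T) ≤ 1.
Equivalently every frontal slice T[:,:,k] is c[k] times the rank-1 matrix [1, 1] ⊗ [1, 2]. So T has rank 1 (it is nonzero).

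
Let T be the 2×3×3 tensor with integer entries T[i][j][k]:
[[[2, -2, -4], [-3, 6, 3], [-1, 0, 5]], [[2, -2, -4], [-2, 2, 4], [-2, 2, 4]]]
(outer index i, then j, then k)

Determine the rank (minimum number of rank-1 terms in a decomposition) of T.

Lower bound: in the mode-3 unfolding of T (rows indexed by k, columns by (i,j)) the 3×3 minor on rows k ∈ {0, 1, 2}, columns (i,j) ∈ {(0,0), (0,1), (0,2)} is det [[2, -3, -1], [-2, 6, 0], [-4, 3, 5]] = 12 ≠ 0, so that unfolding has rank ≥ 3 and hence rank(T) ≥ 3 (CP rank is at least every unfolding rank, though it can be larger).
Upper bound: T is a sum of 3 rank-1 terms, T = [1, 0] ∘ [0, 1, -1] ∘ [-1, 2, -1] + [1, 0] ∘ [0, 1, 0] ∘ [0, 2, 0] + [1, 1] ∘ [1, -1, -1] ∘ [2, -2, -4] (one valid choice — decompositions are not unique — normalised so each a, b is primitive with positive first nonzero entry; check it by expanding all entries), so rank(T) ≤ 3.
These bounds meet, so rank(T) = 3.

3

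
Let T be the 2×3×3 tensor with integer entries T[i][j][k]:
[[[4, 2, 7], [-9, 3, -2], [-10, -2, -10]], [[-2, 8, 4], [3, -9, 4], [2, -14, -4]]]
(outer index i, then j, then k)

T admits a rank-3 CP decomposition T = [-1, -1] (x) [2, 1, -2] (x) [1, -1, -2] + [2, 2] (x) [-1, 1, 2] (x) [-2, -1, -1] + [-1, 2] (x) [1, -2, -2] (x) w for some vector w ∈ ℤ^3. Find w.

w = [-2, 2, -1]

Subtract the known terms from T to get the rank-1 residual R = [-1, 2] (x) [1, -2, -2] (x) w, so R[i,j,k] = a[i]·b[j]·w[k]. Pick indices with nonzero a[0]·b[0] = (-1)·(1) = -1. Only the fibre through (0,0,·) is needed: R[0,0,:] = T[0,0,:] − Σₗ aₗ[0]bₗ[0]cₗ = [4, 2, 7] − (-1)·(2)·[1, -1, -2] − (2)·(-1)·[-2, -1, -1] = [2, -2, 1]. Then w[k] = R[0,0,k] / -1 for each k, giving w = [2, -2, 1] / -1 = [-2, 2, -1].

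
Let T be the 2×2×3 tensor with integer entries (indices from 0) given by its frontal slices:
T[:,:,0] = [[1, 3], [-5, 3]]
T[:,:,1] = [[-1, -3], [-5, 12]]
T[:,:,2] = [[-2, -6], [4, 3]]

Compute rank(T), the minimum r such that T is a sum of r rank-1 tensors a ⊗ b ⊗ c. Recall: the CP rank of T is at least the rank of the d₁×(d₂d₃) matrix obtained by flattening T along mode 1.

2

Lower bound: the mode-2 unfolding of T (rows indexed by j, columns by (i,k) = (0,0), (0,1), (0,2), (1,0), (1,1), (1,2)) is [[1, -1, -2, -5, -5, 4], [3, -3, -6, 3, 12, 3]].
There the 2×2 minor on rows j ∈ {0, 1}, columns (i,k) ∈ {(0,0), (1,0)} is det [[1, -5], [3, 3]] = 18 ≠ 0, so this unfolding has rank ≥ 2; CP rank is at least every unfolding rank, so rank(T) ≥ 2. (Unfolding ranks only ever bound the CP rank from below — rank(T) can be strictly larger than all of them — so the matching upper bound has to come from an explicit 2-term decomposition.)
Upper bound — finding two terms. Write S_k = T[:,:,k] for the frontal slices: S₀ = [[1, 3], [-5, 3]], S₁ = [[-1, -3], [-5, 12]], S₂ = [[-2, -6], [4, 3]].
If T = a₁ ⊗ b₁ ⊗ c₁ + a₂ ⊗ b₂ ⊗ c₂ then each S_k = c₁[k]·a₁b₁ᵀ + c₂[k]·a₂b₂ᵀ. S₀ and S₁ are linearly independent, so a₁b₁ᵀ and a₂b₂ᵀ must span the same plane of matrices: they are the rank-1 matrices of the form x·S₀ + y·S₁.
det(x·S₀ + y·S₁) is 18·x² + 9·xy − 27·y² = 9·(2·x + 3·y)(x − y), vanishing at (x:y) = (3:-2) and (1:1).
M₁ = 3·S₀ − 2·S₁ = [[5, 15], [-5, -15]] = 5·[1, -1][1, 3]ᵀ and M₂ = S₀ + S₁ = [[0, 0], [-10, 15]] = (-5)·[0, 1][2, -3]ᵀ, so take a₁ = [1, -1], b₁ = [1, 3], a₂ = [0, 1], b₂ = [2, -3].
Each slice is an integer combination of E₁ = a₁b₁ᵀ and E₂ = a₂b₂ᵀ: S₀ = E₁ − 2·E₂, S₁ = −E₁ − 3·E₂, S₂ = −2·E₁ + E₂; reading off coefficients, c₁ = [1, -1, -2] and c₂ = [-2, -3, 1].
Hence T = [1, -1] ⊗ [1, 3] ⊗ [1, -1, -2] + [0, 1] ⊗ [2, -3] ⊗ [-2, -3, 1], so rank(T) ≤ 2.
These bounds meet, so rank(T) = 2.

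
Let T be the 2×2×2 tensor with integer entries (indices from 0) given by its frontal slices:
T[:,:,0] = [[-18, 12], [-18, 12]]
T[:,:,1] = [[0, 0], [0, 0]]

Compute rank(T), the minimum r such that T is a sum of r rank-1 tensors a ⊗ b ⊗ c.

Lower bound: T ≠ 0 (e.g. T[0,0,0] = -18), so rank(T) ≥ 1.
Upper bound: if T = a ⊗ b ⊗ c then every fibre of T is a multiple of the corresponding factor, so read the factors off the fibres through the nonzero entry T[0,0,0] = -18.
The mode-1 fibre T[:,0,0] = [-18, -18] gives a = (1, 1) (primitive direction); the mode-2 fibre T[0,:,0] = [-18, 12] gives b = (3, -2); then c[k] = T[0,0,k] / (a[0]·b[0]) = [-18, 0] / 3 = (-6, 0).
Expanding (1, 1) ⊗ (3, -2) ⊗ (-6, 0) reproduces all 8 entries of T, so T = (1, 1) ⊗ (3, -2) ⊗ (-6, 0) and rank(T) ≤ 1.
These bounds meet, so rank(T) = 1.

1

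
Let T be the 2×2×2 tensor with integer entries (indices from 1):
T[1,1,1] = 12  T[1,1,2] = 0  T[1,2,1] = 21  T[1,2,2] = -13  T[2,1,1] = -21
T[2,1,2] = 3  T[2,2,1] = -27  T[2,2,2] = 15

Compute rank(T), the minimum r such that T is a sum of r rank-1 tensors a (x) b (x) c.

Lower bound: the mode-3 unfolding of T (rows indexed by k, columns by (i,j) = (1,1), (1,2), (2,1), (2,2)) is [[12, 21, -21, -27], [0, -13, 3, 15]].
There the 2×2 minor on rows k ∈ {1, 2}, columns (i,j) ∈ {(1,1), (1,2)} is det [[12, 21], [0, -13]] = -156 ≠ 0, so this unfolding has rank ≥ 2; CP rank is at least every unfolding rank, so rank(T) ≥ 2. (This is only a lower bound: in general the CP rank may exceed every unfolding rank, so we still need to exhibit 2 rank-1 terms summing to T.)
Upper bound — finding two terms. Write S_k = T[:,:,k] for the frontal slices: S₁ = [[12, 21], [-21, -27]], S₂ = [[0, -13], [3, 15]].
If T = a₁ (x) b₁ (x) c₁ + a₂ (x) b₂ (x) c₂ then each S_k = c₁[k]·a₁b₁ᵀ + c₂[k]·a₂b₂ᵀ. S₁ and S₂ are linearly independent, so a₁b₁ᵀ and a₂b₂ᵀ must span the same plane of matrices: they are the rank-1 matrices of the form x·S₁ + y·S₂.
det(x·S₁ + y·S₂) is 117·x² − 156·xy + 39·y² = 39·(3·x − y)(x − y), vanishing at (x:y) = (1:3) and (1:1).
M₁ = S₁ + 3·S₂ = [[12, -18], [-12, 18]] = 6·[1, -1][2, -3]ᵀ and M₂ = S₁ + S₂ = [[12, 8], [-18, -12]] = 2·[2, -3][3, 2]ᵀ, so take a₁ = [1, -1], b₁ = [2, -3], a₂ = [2, -3], b₂ = [3, 2].
Each slice is an integer combination of E₁ = a₁b₁ᵀ and E₂ = a₂b₂ᵀ: S₁ = −3·E₁ + 3·E₂, S₂ = 3·E₁ − E₂; reading off coefficients, c₁ = [-3, 3] and c₂ = [3, -1].
Hence T = [1, -1] (x) [2, -3] (x) [-3, 3] + [2, -3] (x) [3, 2] (x) [3, -1], so rank(T) ≤ 2.
These bounds meet, so rank(T) = 2.

2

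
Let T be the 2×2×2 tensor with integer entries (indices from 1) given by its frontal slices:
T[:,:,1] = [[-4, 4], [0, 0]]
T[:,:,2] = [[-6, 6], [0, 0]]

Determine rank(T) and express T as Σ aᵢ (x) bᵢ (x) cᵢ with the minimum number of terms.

Lower bound: T ≠ 0 (e.g. T[1,1,1] = -4), so rank(T) ≥ 1.
Upper bound: if T = a (x) b (x) c then every fibre of T is a multiple of the corresponding factor, so read the factors off the fibres through the nonzero entry T[1,1,1] = -4.
The mode-1 fibre T[:,1,1] = [-4, 0] gives a = [1, 0] (primitive direction); the mode-2 fibre T[1,:,1] = [-4, 4] gives b = [1, -1]; then c[k] = T[1,1,k] / (a[1]·b[1]) = [-4, -6] / 1 = [-4, -6].
Expanding [1, 0] (x) [1, -1] (x) [-4, -6] reproduces all 8 entries of T, so T = [1, 0] (x) [1, -1] (x) [-4, -6] and rank(T) ≤ 1.
These bounds meet, so rank(T) = 1.

rank(T) = 1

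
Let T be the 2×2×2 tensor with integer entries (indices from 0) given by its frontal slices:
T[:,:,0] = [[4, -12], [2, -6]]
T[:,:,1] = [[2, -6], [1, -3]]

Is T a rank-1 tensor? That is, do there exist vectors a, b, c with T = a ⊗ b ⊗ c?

Yes

If T = a ⊗ b ⊗ c then every fibre of T is a multiple of the corresponding factor, so read the factors off the fibres through the nonzero entry T[0,0,0] = 4.
The mode-1 fibre T[:,0,0] = [4, 2] gives a = [2, 1] (primitive direction); the mode-2 fibre T[0,:,0] = [4, -12] gives b = [1, -3]; then c[k] = T[0,0,k] / (a[0]·b[0]) = [4, 2] / 2 = [2, 1].
Expanding [2, 1] ⊗ [1, -3] ⊗ [2, 1] reproduces all 8 entries of T, so T = [2, 1] ⊗ [1, -3] ⊗ [2, 1] and rank(T) ≤ 1.
Equivalently every frontal slice T[:,:,k] is c[k] times the rank-1 matrix [2, 1] ⊗ [1, -3]. So T has rank 1 (it is nonzero).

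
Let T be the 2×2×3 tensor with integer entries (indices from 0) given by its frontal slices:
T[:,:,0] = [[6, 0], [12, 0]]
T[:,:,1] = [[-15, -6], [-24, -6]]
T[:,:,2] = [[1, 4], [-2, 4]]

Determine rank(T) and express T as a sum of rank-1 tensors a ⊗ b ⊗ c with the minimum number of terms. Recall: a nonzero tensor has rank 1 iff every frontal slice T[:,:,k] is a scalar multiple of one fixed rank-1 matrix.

rank(T) = 2

Lower bound: in the mode-2 unfolding of T (rows indexed by j, columns by (i,k)) the 2×2 minor on rows j ∈ {0, 1}, columns (i,k) ∈ {(0,0), (0,1)} is det [[6, -15], [0, -6]] = -36 ≠ 0, so that unfolding has rank ≥ 2 and hence rank(T) ≥ 2 (CP rank is at least every unfolding rank, though it can be larger).
Upper bound: with S_k = T[:,:,k], the two rank-1 terms a₁b₁ᵀ, a₂b₂ᵀ are the rank-1 members of the pencil x·S₀ + y·S₁.
det(x·S₀ + y·S₁) is 36·xy − 54·y² = 18·(2·x − 3·y)(y), vanishing at (x:y) = (3:2) and (1:0).
M₁ = 3·S₀ + 2·S₁ = [[-12, -12], [-12, -12]] = (-12)·[1, 1][1, 1]ᵀ and M₂ = S₀ = [[6, 0], [12, 0]] = 6·[1, 2][1, 0]ᵀ, so take a₁ = [1, 1], b₁ = [1, 1], a₂ = [1, 2], b₂ = [1, 0].
Each slice is an integer combination of E₁ = a₁b₁ᵀ and E₂ = a₂b₂ᵀ: S₀ = 6·E₂, S₁ = −6·E₁ − 9·E₂, S₂ = 4·E₁ − 3·E₂; reading off coefficients, c₁ = [0, -6, 4] and c₂ = [6, -9, -3].
Hence T = [1, 1] ⊗ [1, 1] ⊗ [0, -6, 4] + [1, 2] ⊗ [1, 0] ⊗ [6, -9, -3], so rank(T) ≤ 2.
These bounds meet, so rank(T) = 2.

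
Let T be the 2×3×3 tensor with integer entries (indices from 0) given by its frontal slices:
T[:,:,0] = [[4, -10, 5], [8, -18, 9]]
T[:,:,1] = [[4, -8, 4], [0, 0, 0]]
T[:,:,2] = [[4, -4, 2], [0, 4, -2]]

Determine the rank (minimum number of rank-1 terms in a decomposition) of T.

Lower bound: the mode-3 unfolding of T (rows indexed by k, columns by (i,j) = (0,0), (0,1), (0,2), (1,0), (1,1), (1,2)) is [[4, -10, 5, 8, -18, 9], [4, -8, 4, 0, 0, 0], [4, -4, 2, 0, 4, -2]].
There the 3×3 minor on rows k ∈ {0, 1, 2}, columns (i,j) ∈ {(0,0), (0,1), (1,0)} is det [[4, -10, 8], [4, -8, 0], [4, -4, 0]] = 128 ≠ 0, so this unfolding has rank ≥ 3; CP rank is at least every unfolding rank, so rank(T) ≥ 3. (Unfolding ranks only ever bound the CP rank from below — rank(T) can be strictly larger than all of them — so the matching upper bound has to come from an explicit 3-term decomposition.)
Upper bound: T is a sum of 3 rank-1 terms, T = (0, 1) ⊗ (1, -2, 1) ⊗ (4, -4, -4) + (1, 1) ⊗ (0, 2, -1) ⊗ (-1, 0, 2) + (1, 1) ⊗ (1, -2, 1) ⊗ (4, 4, 4) (one valid choice — decompositions are not unique — normalised so each a, b is primitive with positive first nonzero entry; check it by expanding all entries), so rank(T) ≤ 3.
These bounds meet, so rank(T) = 3.

3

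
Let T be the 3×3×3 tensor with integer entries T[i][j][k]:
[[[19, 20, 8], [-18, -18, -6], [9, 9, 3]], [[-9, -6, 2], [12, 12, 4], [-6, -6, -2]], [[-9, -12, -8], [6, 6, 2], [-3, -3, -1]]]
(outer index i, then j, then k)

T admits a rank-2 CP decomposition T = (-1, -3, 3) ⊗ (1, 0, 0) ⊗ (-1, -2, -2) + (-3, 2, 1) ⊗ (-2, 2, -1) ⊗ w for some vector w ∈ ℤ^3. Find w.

w = (3, 3, 1)

Subtract the known terms from T to get the rank-1 residual R = (-3, 2, 1) ⊗ (-2, 2, -1) ⊗ w, so R[i,j,k] = a[i]·b[j]·w[k]. Pick indices with nonzero a[0]·b[0] = (-3)·(-2) = 6. Only the fibre through (0,0,·) is needed: R[0,0,:] = T[0,0,:] − Σₗ aₗ[0]bₗ[0]cₗ = [19, 20, 8] − (-1)·(1)·(-1, -2, -2) = [18, 18, 6]. Then w[k] = R[0,0,k] / 6 for each k, giving w = [18, 18, 6] / 6 = (3, 3, 1).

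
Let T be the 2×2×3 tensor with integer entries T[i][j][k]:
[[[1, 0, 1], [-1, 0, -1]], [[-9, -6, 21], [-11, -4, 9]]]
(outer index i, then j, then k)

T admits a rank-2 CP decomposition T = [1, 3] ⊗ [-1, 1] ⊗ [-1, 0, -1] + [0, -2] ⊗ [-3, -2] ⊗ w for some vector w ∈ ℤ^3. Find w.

w = [-2, -1, 3]

Subtract the known terms from T to get the rank-1 residual R = [0, -2] ⊗ [-3, -2] ⊗ w, so R[i,j,k] = a[i]·b[j]·w[k]. Pick indices with nonzero a[1]·b[0] = (-2)·(-3) = 6. Only the fibre through (1,0,·) is needed: R[1,0,:] = T[1,0,:] − Σₗ aₗ[1]bₗ[0]cₗ = [-9, -6, 21] − (3)·(-1)·[-1, 0, -1] = [-12, -6, 18]. Then w[k] = R[1,0,k] / 6 for each k, giving w = [-12, -6, 18] / 6 = [-2, -1, 3].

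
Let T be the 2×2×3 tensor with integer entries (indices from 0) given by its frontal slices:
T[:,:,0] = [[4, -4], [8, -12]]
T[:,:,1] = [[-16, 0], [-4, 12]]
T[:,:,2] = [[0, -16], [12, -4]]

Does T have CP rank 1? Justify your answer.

No

The mode-3 unfolding of T (rows indexed by k, columns by (i,j) = (0,0), (0,1), (1,0), (1,1)) is [[4, -4, 8, -12], [-16, 0, -4, 12], [0, -16, 12, -4]].
There the 3×3 minor on rows k ∈ {0, 1, 2}, columns (i,j) ∈ {(0,0), (0,1), (1,0)} is det [[4, -4, 8], [-16, 0, -4], [0, -16, 12]] = 1024 ≠ 0, so this unfolding has rank ≥ 3; CP rank is at least every unfolding rank, so rank(T) ≥ 3.
In particular rank(T) ≥ 3 > 1, so T is not rank-1.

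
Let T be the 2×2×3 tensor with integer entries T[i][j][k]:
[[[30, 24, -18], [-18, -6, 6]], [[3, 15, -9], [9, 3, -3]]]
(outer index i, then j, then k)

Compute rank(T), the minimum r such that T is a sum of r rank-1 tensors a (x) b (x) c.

Lower bound: the mode-2 unfolding of T (rows indexed by j, columns by (i,k) = (0,0), (0,1), (0,2), (1,0), (1,1), (1,2)) is [[30, 24, -18, 3, 15, -9], [-18, -6, 6, 9, 3, -3]].
There the 2×2 minor on rows j ∈ {0, 1}, columns (i,k) ∈ {(0,0), (0,1)} is det [[30, 24], [-18, -6]] = 252 ≠ 0, so this unfolding has rank ≥ 2; CP rank is at least every unfolding rank, so rank(T) ≥ 2. (Flattening ranks never certify an upper bound on CP rank; for that we must actually write T with 2 rank-1 terms.)
Upper bound — finding two terms. Write S_k = T[:,:,k] for the frontal slices: S₀ = [[30, -18], [3, 9]], S₁ = [[24, -6], [15, 3]], S₂ = [[-18, 6], [-9, -3]].
If T = a₁ (x) b₁ (x) c₁ + a₂ (x) b₂ (x) c₂ then each S_k = c₁[k]·a₁b₁ᵀ + c₂[k]·a₂b₂ᵀ. S₀ and S₁ are linearly independent, so a₁b₁ᵀ and a₂b₂ᵀ must span the same plane of matrices: they are the rank-1 matrices of the form x·S₀ + y·S₁.
det(x·S₀ + y·S₁) is 324·x² + 594·xy + 162·y² = 54·(2·x + 3·y)(3·x + y), vanishing at (x:y) = (3:-2) and (1:-3).
M₁ = 3·S₀ − 2·S₁ = [[42, -42], [-21, 21]] = 21·[2, -1][1, -1]ᵀ and M₂ = S₀ − 3·S₁ = [[-42, 0], [-42, 0]] = (-42)·[1, 1][1, 0]ᵀ, so take a₁ = [2, -1], b₁ = [1, -1], a₂ = [1, 1], b₂ = [1, 0].
Each slice is an integer combination of E₁ = a₁b₁ᵀ and E₂ = a₂b₂ᵀ: S₀ = 9·E₁ + 12·E₂, S₁ = 3·E₁ + 18·E₂, S₂ = −3·E₁ − 12·E₂; reading off coefficients, c₁ = [9, 3, -3] and c₂ = [12, 18, -12].
Hence T = [2, -1] (x) [1, -1] (x) [9, 3, -3] + [1, 1] (x) [1, 0] (x) [12, 18, -12], so rank(T) ≤ 2.
These bounds meet, so rank(T) = 2.

2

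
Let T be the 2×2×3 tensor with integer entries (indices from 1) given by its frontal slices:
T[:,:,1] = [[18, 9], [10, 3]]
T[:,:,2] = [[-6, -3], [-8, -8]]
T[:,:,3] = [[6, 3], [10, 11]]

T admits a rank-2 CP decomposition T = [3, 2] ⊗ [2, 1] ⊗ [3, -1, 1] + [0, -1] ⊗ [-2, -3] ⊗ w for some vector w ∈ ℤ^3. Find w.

Subtract the known terms from T to get the rank-1 residual R = [0, -1] ⊗ [-2, -3] ⊗ w, so R[i,j,k] = a[i]·b[j]·w[k]. Pick indices with nonzero a[2]·b[1] = (-1)·(-2) = 2. Only the fibre through (2,1,·) is needed: R[2,1,:] = T[2,1,:] − Σₗ aₗ[2]bₗ[1]cₗ = [10, -8, 10] − (2)·(2)·[3, -1, 1] = [-2, -4, 6]. Then w[k] = R[2,1,k] / 2 for each k, giving w = [-2, -4, 6] / 2 = [-1, -2, 3].

w = [-1, -2, 3]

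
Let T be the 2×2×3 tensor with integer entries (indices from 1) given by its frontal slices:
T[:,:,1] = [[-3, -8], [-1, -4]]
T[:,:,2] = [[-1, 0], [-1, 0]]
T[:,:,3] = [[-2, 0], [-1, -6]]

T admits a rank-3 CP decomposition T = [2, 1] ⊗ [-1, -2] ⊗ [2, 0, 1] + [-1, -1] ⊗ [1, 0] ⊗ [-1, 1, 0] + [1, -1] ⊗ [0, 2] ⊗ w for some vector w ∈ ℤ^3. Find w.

Subtract the known terms from T to get the rank-1 residual R = [1, -1] ⊗ [0, 2] ⊗ w, so R[i,j,k] = a[i]·b[j]·w[k]. Pick indices with nonzero a[1]·b[2] = (1)·(2) = 2. Only the fibre through (1,2,·) is needed: R[1,2,:] = T[1,2,:] − Σₗ aₗ[1]bₗ[2]cₗ = [-8, 0, 0] − (2)·(-2)·[2, 0, 1] − (-1)·(0)·[-1, 1, 0] = [0, 0, 4]. Then w[k] = R[1,2,k] / 2 for each k, giving w = [0, 0, 4] / 2 = [0, 0, 2].

w = [0, 0, 2]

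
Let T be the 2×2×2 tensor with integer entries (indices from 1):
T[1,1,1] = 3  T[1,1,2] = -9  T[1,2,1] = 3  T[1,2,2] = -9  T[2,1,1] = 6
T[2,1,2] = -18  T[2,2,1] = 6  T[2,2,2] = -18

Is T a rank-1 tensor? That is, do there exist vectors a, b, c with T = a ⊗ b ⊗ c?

Yes

If T = a ⊗ b ⊗ c then every fibre of T is a multiple of the corresponding factor, so read the factors off the fibres through the nonzero entry T[1,1,1] = 3.
The mode-1 fibre T[:,1,1] = [3, 6] gives a = (1, 2) (primitive direction); the mode-2 fibre T[1,:,1] = [3, 3] gives b = (1, 1); then c[k] = T[1,1,k] / (a[1]·b[1]) = [3, -9] / 1 = (3, -9).
Expanding (1, 2) ⊗ (1, 1) ⊗ (3, -9) reproduces all 8 entries of T, so T = (1, 2) ⊗ (1, 1) ⊗ (3, -9) and rank(T) ≤ 1.
Equivalently every frontal slice T[:,:,k] is c[k] times the rank-1 matrix (1, 2) ⊗ (1, 1). So T has rank 1 (it is nonzero).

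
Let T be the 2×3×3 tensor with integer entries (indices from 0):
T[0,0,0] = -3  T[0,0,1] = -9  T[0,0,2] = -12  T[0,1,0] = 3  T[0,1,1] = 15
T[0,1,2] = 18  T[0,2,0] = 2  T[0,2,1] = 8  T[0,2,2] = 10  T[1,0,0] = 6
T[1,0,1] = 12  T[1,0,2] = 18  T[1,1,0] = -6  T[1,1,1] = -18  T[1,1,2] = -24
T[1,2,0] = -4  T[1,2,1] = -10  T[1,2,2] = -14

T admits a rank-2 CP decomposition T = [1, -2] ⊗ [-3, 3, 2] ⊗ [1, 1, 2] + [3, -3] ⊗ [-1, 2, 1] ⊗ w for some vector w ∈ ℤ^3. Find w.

Subtract the known terms from T to get the rank-1 residual R = [3, -3] ⊗ [-1, 2, 1] ⊗ w, so R[i,j,k] = a[i]·b[j]·w[k]. Pick indices with nonzero a[0]·b[0] = (3)·(-1) = -3. Only the fibre through (0,0,·) is needed: R[0,0,:] = T[0,0,:] − Σₗ aₗ[0]bₗ[0]cₗ = [-3, -9, -12] − (1)·(-3)·[1, 1, 2] = [0, -6, -6]. Then w[k] = R[0,0,k] / -3 for each k, giving w = [0, -6, -6] / -3 = [0, 2, 2].

w = [0, 2, 2]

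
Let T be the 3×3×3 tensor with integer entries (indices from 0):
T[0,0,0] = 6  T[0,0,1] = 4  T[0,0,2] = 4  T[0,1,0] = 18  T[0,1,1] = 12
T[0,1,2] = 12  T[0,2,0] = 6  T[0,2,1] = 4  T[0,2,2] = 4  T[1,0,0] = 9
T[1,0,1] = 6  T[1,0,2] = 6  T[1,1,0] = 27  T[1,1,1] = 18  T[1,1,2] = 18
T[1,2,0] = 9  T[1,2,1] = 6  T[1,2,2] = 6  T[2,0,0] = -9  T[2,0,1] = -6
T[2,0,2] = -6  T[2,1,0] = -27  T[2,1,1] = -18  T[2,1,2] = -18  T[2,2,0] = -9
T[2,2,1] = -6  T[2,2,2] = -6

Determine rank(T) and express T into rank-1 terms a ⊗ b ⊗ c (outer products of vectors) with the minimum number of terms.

rank(T) = 1

Lower bound: T ≠ 0 (e.g. T[0,0,0] = 6), so rank(T) ≥ 1.
Upper bound: the mode-1 fibre T[:,0,0] = [6, 9, -9] gives a = [2, 3, -3] (primitive direction); the mode-2 fibre T[0,:,0] = [6, 18, 6] gives b = [1, 3, 1]; then c[k] = T[0,0,k] / (a[0]·b[0]) = [6, 4, 4] / 2 = [3, 2, 2].
Expanding [2, 3, -3] ⊗ [1, 3, 1] ⊗ [3, 2, 2] reproduces all 27 entries of T, so T = [2, 3, -3] ⊗ [1, 3, 1] ⊗ [3, 2, 2] and rank(T) ≤ 1.
These bounds meet, so rank(T) = 1.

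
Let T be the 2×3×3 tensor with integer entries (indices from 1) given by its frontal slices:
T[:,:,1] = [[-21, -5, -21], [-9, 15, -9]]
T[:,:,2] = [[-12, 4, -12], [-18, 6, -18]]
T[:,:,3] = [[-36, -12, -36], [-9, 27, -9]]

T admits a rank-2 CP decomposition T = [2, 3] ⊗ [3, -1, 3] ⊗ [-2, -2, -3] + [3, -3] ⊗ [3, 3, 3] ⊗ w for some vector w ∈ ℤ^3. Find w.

w = [-1, 0, -2]

Subtract the known terms from T to get the rank-1 residual R = [3, -3] ⊗ [3, 3, 3] ⊗ w, so R[i,j,k] = a[i]·b[j]·w[k]. Pick indices with nonzero a[1]·b[1] = (3)·(3) = 9. Only the fibre through (1,1,·) is needed: R[1,1,:] = T[1,1,:] − Σₗ aₗ[1]bₗ[1]cₗ = [-21, -12, -36] − (2)·(3)·[-2, -2, -3] = [-9, 0, -18]. Then w[k] = R[1,1,k] / 9 for each k, giving w = [-9, 0, -18] / 9 = [-1, 0, -2].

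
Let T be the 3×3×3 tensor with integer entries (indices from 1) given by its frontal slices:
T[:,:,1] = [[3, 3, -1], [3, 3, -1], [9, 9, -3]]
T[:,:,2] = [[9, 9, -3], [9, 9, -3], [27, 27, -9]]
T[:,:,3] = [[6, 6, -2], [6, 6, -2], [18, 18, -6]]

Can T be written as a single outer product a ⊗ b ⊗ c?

If T = a ⊗ b ⊗ c then every fibre of T is a multiple of the corresponding factor, so read the factors off the fibres through the nonzero entry T[1,1,1] = 3.
The mode-1 fibre T[:,1,1] = [3, 3, 9] gives a = [1, 1, 3] (primitive direction); the mode-2 fibre T[1,:,1] = [3, 3, -1] gives b = [3, 3, -1]; then c[k] = T[1,1,k] / (a[1]·b[1]) = [3, 9, 6] / 3 = [1, 3, 2].
Expanding [1, 1, 3] ⊗ [3, 3, -1] ⊗ [1, 3, 2] reproduces all 27 entries of T, so T = [1, 1, 3] ⊗ [3, 3, -1] ⊗ [1, 3, 2] and rank(T) ≤ 1.
Equivalently every frontal slice T[:,:,k] is c[k] times the rank-1 matrix [1, 1, 3] ⊗ [3, 3, -1]. So T has rank 1 (it is nonzero).

Yes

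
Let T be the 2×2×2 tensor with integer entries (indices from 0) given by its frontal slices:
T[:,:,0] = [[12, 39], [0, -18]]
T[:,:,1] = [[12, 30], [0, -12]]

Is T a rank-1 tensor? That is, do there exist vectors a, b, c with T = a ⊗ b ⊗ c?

No

The mode-1 unfolding of T (rows indexed by i, columns by (j,k) = (0,0), (0,1), (1,0), (1,1)) is [[12, 12, 39, 30], [0, 0, -18, -12]].
There the 2×2 minor on rows i ∈ {0, 1}, columns (j,k) ∈ {(0,0), (1,0)} is det [[12, 39], [0, -18]] = -216 ≠ 0, so this unfolding has rank ≥ 2; CP rank is at least every unfolding rank, so rank(T) ≥ 2.
In particular rank(T) ≥ 2 > 1, so T is not rank-1.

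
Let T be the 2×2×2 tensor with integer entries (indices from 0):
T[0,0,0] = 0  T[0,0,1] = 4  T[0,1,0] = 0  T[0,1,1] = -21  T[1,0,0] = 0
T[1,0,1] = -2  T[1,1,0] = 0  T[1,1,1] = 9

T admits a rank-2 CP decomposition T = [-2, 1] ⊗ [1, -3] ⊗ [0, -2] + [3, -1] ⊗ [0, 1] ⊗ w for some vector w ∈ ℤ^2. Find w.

Subtract the known terms from T to get the rank-1 residual R = [3, -1] ⊗ [0, 1] ⊗ w, so R[i,j,k] = a[i]·b[j]·w[k]. Pick indices with nonzero a[0]·b[1] = (3)·(1) = 3. Only the fibre through (0,1,·) is needed: R[0,1,:] = T[0,1,:] − Σₗ aₗ[0]bₗ[1]cₗ = [0, -21] − (-2)·(-3)·[0, -2] = [0, -9]. Then w[k] = R[0,1,k] / 3 for each k, giving w = [0, -9] / 3 = [0, -3].

w = [0, -3]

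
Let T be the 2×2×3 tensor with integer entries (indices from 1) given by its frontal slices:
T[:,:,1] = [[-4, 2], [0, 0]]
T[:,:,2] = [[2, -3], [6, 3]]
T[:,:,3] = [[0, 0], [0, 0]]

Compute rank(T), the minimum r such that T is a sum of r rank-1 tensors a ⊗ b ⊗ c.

2

Lower bound: the mode-2 unfolding of T (rows indexed by j, columns by (i,k) = (1,1), (1,2), (1,3), (2,1), (2,2), (2,3)) is [[-4, 2, 0, 0, 6, 0], [2, -3, 0, 0, 3, 0]].
There the 2×2 minor on rows j ∈ {1, 2}, columns (i,k) ∈ {(1,1), (1,2)} is det [[-4, 2], [2, -3]] = 8 ≠ 0, so this unfolding has rank ≥ 2; CP rank is at least every unfolding rank, so rank(T) ≥ 2. (Unfolding ranks only ever bound the CP rank from below — rank(T) can be strictly larger than all of them — so the matching upper bound has to come from an explicit 2-term decomposition.)
Upper bound — finding two terms. Write S_k = T[:,:,k] for the frontal slices: S₁ = [[-4, 2], [0, 0]], S₂ = [[2, -3], [6, 3]], S₃ = [[0, 0], [0, 0]].
If T = a₁ ⊗ b₁ ⊗ c₁ + a₂ ⊗ b₂ ⊗ c₂ then each S_k = c₁[k]·a₁b₁ᵀ + c₂[k]·a₂b₂ᵀ. S₁ and S₂ are linearly independent, so a₁b₁ᵀ and a₂b₂ᵀ must span the same plane of matrices: they are the rank-1 matrices of the form x·S₁ + y·S₂.
det(x·S₁ + y·S₂) is −24·xy + 24·y² = (-24)·(x − y)(y), vanishing at (x:y) = (1:1) and (1:0).
M₁ = S₁ + S₂ = [[-2, -1], [6, 3]] = −[1, -3][2, 1]ᵀ and M₂ = S₁ = [[-4, 2], [0, 0]] = (-2)·[1, 0][2, -1]ᵀ, so take a₁ = [1, -3], b₁ = [2, 1], a₂ = [1, 0], b₂ = [2, -1].
Each slice is an integer combination of E₁ = a₁b₁ᵀ and E₂ = a₂b₂ᵀ: S₁ = −2·E₂, S₂ = −E₁ + 2·E₂, S₃ = 0; reading off coefficients, c₁ = [0, -1, 0] and c₂ = [-2, 2, 0].
Hence T = [1, -3] ⊗ [2, 1] ⊗ [0, -1, 0] + [1, 0] ⊗ [2, -1] ⊗ [-2, 2, 0], so rank(T) ≤ 2.
These bounds meet, so rank(T) = 2.
Check entry T[2,1,1] = 0: (-3)·(2)·(0) + (0)·(2)·(-2) = 0.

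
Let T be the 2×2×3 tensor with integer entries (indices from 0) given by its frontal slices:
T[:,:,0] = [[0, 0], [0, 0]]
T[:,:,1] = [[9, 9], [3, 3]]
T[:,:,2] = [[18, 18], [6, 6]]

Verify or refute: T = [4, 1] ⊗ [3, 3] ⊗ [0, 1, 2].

Reconstruct entry (0,0,1) from the claimed factors: Σₗ aₗ[0]bₗ[0]cₗ[1] = (4)·(3)·(1) = 12, but T[0,0,1] = 9. The claim is false.

No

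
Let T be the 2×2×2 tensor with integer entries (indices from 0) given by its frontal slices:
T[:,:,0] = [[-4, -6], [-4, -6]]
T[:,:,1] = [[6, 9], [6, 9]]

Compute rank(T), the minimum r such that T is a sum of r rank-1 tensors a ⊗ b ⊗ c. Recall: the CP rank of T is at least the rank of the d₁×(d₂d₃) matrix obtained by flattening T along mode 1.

1

Lower bound: T ≠ 0 (e.g. T[0,0,0] = -4), so rank(T) ≥ 1.
Upper bound: if T = a ⊗ b ⊗ c then every fibre of T is a multiple of the corresponding factor, so read the factors off the fibres through the nonzero entry T[0,0,0] = -4.
The mode-1 fibre T[:,0,0] = [-4, -4] gives a = [1, 1] (primitive direction); the mode-2 fibre T[0,:,0] = [-4, -6] gives b = [2, 3]; then c[k] = T[0,0,k] / (a[0]·b[0]) = [-4, 6] / 2 = [-2, 3].
Expanding [1, 1] ⊗ [2, 3] ⊗ [-2, 3] reproduces all 8 entries of T, so T = [1, 1] ⊗ [2, 3] ⊗ [-2, 3] and rank(T) ≤ 1.
These bounds meet, so rank(T) = 1.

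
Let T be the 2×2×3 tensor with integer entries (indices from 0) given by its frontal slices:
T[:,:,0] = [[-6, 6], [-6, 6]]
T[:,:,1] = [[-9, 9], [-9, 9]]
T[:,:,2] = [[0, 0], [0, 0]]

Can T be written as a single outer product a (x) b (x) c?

Yes

If T = a (x) b (x) c then every fibre of T is a multiple of the corresponding factor, so read the factors off the fibres through the nonzero entry T[0,0,0] = -6.
The mode-1 fibre T[:,0,0] = [-6, -6] gives a = [1, 1] (primitive direction); the mode-2 fibre T[0,:,0] = [-6, 6] gives b = [1, -1]; then c[k] = T[0,0,k] / (a[0]·b[0]) = [-6, -9, 0] / 1 = [-6, -9, 0].
Expanding [1, 1] (x) [1, -1] (x) [-6, -9, 0] reproduces all 12 entries of T, so T = [1, 1] (x) [1, -1] (x) [-6, -9, 0] and rank(T) ≤ 1.
Equivalently every frontal slice T[:,:,k] is c[k] times the rank-1 matrix [1, 1] (x) [1, -1]. So T has rank 1 (it is nonzero).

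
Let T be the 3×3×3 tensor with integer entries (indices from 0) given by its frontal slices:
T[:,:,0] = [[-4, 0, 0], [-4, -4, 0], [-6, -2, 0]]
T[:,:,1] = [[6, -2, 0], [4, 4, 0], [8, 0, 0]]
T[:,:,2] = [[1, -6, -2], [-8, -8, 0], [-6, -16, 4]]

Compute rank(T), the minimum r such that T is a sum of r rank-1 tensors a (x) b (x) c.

Lower bound: the mode-1 unfolding of T (rows indexed by i, columns by (j,k) = (0,0), (0,1), (0,2), (1,0), (1,1), (1,2), (2,0), (2,1), (2,2)) is [[-4, 6, 1, 0, -2, -6, 0, 0, -2], [-4, 4, -8, -4, 4, -8, 0, 0, 0], [-6, 8, -6, -2, 0, -16, 0, 0, 4]].
There the 3×3 minor on rows i ∈ {0, 1, 2}, columns (j,k) ∈ {(0,0), (0,1), (0,2)} is det [[-4, 6, 1], [-4, 4, -8], [-6, 8, -6]] = -24 ≠ 0, so this unfolding has rank ≥ 3; CP rank is at least every unfolding rank, so rank(T) ≥ 3. (Unfolding ranks only ever bound the CP rank from below — rank(T) can be strictly larger than all of them — so the matching upper bound has to come from an explicit 3-term decomposition.)
Upper bound: T is a sum of 3 rank-1 terms, T = [1, 0, -2] (x) [1, 2, -2] (x) [0, 0, 1] + [1, 0, 1] (x) [1, -1, 0] (x) [-2, 4, 4] + [1, 2, 2] (x) [1, 1, 0] (x) [-2, 2, -4] (one valid choice — decompositions are not unique — normalised so each a, b is primitive with positive first nonzero entry; check it by expanding all entries), so rank(T) ≤ 3.
These bounds meet, so rank(T) = 3.

3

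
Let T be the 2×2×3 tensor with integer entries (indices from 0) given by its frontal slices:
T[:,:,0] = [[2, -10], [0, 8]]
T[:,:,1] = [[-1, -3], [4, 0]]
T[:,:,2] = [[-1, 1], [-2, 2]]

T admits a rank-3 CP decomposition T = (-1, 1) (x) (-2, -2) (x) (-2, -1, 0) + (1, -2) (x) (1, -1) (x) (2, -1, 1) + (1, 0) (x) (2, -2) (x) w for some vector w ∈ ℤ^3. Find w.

w = (2, 1, -1)

Subtract the known terms from T to get the rank-1 residual R = (1, 0) (x) (2, -2) (x) w, so R[i,j,k] = a[i]·b[j]·w[k]. Pick indices with nonzero a[0]·b[0] = (1)·(2) = 2. Only the fibre through (0,0,·) is needed: R[0,0,:] = T[0,0,:] − Σₗ aₗ[0]bₗ[0]cₗ = [2, -1, -1] − (-1)·(-2)·(-2, -1, 0) − (1)·(1)·(2, -1, 1) = [4, 2, -2]. Then w[k] = R[0,0,k] / 2 for each k, giving w = [4, 2, -2] / 2 = (2, 1, -1).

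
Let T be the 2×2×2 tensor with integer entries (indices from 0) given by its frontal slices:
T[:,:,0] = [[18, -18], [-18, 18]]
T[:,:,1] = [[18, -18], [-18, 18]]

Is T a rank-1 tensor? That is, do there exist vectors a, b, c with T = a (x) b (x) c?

If T = a (x) b (x) c then every fibre of T is a multiple of the corresponding factor, so read the factors off the fibres through the nonzero entry T[0,0,0] = 18.
The mode-1 fibre T[:,0,0] = [18, -18] gives a = [1, -1] (primitive direction); the mode-2 fibre T[0,:,0] = [18, -18] gives b = [1, -1]; then c[k] = T[0,0,k] / (a[0]·b[0]) = [18, 18] / 1 = [18, 18].
Expanding [1, -1] (x) [1, -1] (x) [18, 18] reproduces all 8 entries of T, so T = [1, -1] (x) [1, -1] (x) [18, 18] and rank(T) ≤ 1.
Equivalently every frontal slice T[:,:,k] is c[k] times the rank-1 matrix [1, -1] (x) [1, -1]. So T has rank 1 (it is nonzero).

Yes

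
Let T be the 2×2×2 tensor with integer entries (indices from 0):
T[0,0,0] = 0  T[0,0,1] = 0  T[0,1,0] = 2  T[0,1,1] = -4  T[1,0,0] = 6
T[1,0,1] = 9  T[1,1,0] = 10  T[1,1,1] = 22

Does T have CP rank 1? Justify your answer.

The mode-1 unfolding of T (rows indexed by i, columns by (j,k) = (0,0), (0,1), (1,0), (1,1)) is [[0, 0, 2, -4], [6, 9, 10, 22]].
There the 2×2 minor on rows i ∈ {0, 1}, columns (j,k) ∈ {(0,0), (1,0)} is det [[0, 2], [6, 10]] = -12 ≠ 0, so this unfolding has rank ≥ 2; CP rank is at least every unfolding rank, so rank(T) ≥ 2.
In particular rank(T) ≥ 2 > 1, so T is not rank-1.

No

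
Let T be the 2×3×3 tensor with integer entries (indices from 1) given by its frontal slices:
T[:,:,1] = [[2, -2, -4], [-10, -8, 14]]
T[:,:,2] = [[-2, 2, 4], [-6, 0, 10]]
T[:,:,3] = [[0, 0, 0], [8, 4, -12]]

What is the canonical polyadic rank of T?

2

Lower bound: the mode-3 unfolding of T (rows indexed by k, columns by (i,j) = (1,1), (1,2), (1,3), (2,1), (2,2), (2,3)) is [[2, -2, -4, -10, -8, 14], [-2, 2, 4, -6, 0, 10], [0, 0, 0, 8, 4, -12]].
There the 2×2 minor on rows k ∈ {1, 2}, columns (i,j) ∈ {(1,1), (2,1)} is det [[2, -10], [-2, -6]] = -32 ≠ 0, so this unfolding has rank ≥ 2; CP rank is at least every unfolding rank, so rank(T) ≥ 2. (Flattening ranks never certify an upper bound on CP rank; for that we must actually write T with 2 rank-1 terms.)
Upper bound — finding two terms. Write S_k = T[:,:,k] for the frontal slices: S₁ = [[2, -2, -4], [-10, -8, 14]], S₂ = [[-2, 2, 4], [-6, 0, 10]], S₃ = [[0, 0, 0], [8, 4, -12]].
If T = a₁ ⊗ b₁ ⊗ c₁ + a₂ ⊗ b₂ ⊗ c₂ then each S_k = c₁[k]·a₁b₁ᵀ + c₂[k]·a₂b₂ᵀ. S₁ and S₂ are linearly independent, so a₁b₁ᵀ and a₂b₂ᵀ must span the same plane of matrices: they are the rank-1 matrices of the form x·S₁ + y·S₂.
The 2×2 minor of x·S₁ + y·S₂ on rows {1,2}, columns {1,2} is −36·x² + 24·xy + 12·y² = (-12)·(x − y)(3·x + y), vanishing at (x:y) = (1:1) and (1:-3).
M₁ = S₁ + S₂ = [[0, 0, 0], [-16, -8, 24]] = (-8)·(0, 1)(2, 1, -3)ᵀ and M₂ = S₁ − 3·S₂ = [[8, -8, -16], [8, -8, -16]] = 8·(1, 1)(1, -1, -2)ᵀ, so take a₁ = (0, 1), b₁ = (2, 1, -3), a₂ = (1, 1), b₂ = (1, -1, -2).
Each slice is an integer combination of E₁ = a₁b₁ᵀ and E₂ = a₂b₂ᵀ: S₁ = −6·E₁ + 2·E₂, S₂ = −2·E₁ − 2·E₂, S₃ = 4·E₁; reading off coefficients, c₁ = (-6, -2, 4) and c₂ = (2, -2, 0).
Hence T = (0, 1) ⊗ (2, 1, -3) ⊗ (-6, -2, 4) + (1, 1) ⊗ (1, -1, -2) ⊗ (2, -2, 0), so rank(T) ≤ 2.
These bounds meet, so rank(T) = 2.
Check entry T[2,3,1] = 14: (1)·(-3)·(-6) + (1)·(-2)·(2) = 14.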